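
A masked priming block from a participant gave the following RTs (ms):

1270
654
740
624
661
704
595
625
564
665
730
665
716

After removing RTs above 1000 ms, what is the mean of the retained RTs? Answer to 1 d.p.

Excluded: 1270
Retained (n=12): Σ = 7943
Mean = 7943/12 = 661.9167

661.9 ms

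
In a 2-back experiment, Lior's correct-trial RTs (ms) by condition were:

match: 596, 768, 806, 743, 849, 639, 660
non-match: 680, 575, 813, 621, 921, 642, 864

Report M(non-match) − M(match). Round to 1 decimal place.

7.9 ms

M(match) = 5061/7 = 723.000
M(non-match) = 5116/7 = 730.857
Difference = 730.857 − 723.000 = 7.857 ms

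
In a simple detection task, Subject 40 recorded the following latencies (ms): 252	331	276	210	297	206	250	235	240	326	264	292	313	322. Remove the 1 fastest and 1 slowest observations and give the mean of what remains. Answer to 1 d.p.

273.1 ms

Sorted: 206, 210, 235, 240, 250, 252, 264, 276, 292, 297, 313, 322, 326, 331
Drop lowest 1 (206) and highest 1 (331)
Remaining (n=12): Σ = 3277, mean = 3277/12 = 273.083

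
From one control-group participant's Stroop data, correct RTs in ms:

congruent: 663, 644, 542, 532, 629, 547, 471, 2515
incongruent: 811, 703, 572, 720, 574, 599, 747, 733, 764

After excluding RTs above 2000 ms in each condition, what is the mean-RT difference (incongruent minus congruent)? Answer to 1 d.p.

116.0 ms

congruent: exclude 2515
M(congruent) = 4028/7 = 575.429
M(incongruent) = 6223/9 = 691.444
Difference = 691.444 − 575.429 = 116.016 ms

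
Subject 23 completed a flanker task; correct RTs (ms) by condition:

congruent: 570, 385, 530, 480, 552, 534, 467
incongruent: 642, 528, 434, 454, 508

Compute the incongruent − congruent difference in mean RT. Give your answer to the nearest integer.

M(congruent) = 3518/7 = 502.571
M(incongruent) = 2566/5 = 513.200
Difference = 513.200 − 502.571 = 10.629 ms

11 ms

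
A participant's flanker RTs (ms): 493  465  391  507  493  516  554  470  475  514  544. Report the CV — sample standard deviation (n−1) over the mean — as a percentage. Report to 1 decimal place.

9.0%

n = 11, Σ = 5422, M = 492.9091
Σ(x−M)² = 19528.909; s = √(19528.909/10) = 44.1915
CV = 44.1915 / 492.9091 = 0.08965 = 8.965%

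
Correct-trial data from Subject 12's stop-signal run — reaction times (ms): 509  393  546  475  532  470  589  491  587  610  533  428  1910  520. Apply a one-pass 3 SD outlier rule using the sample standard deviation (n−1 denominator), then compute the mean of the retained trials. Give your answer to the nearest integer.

n = 14, ΣRT = 8593, M = 613.786
Σ(x−M)² = 1857378.36; s = √(1857378.36/13) = 377.988
Cutoffs: 613.786 ± 3·377.988 → [-520.2, 1747.8]
Outside: 1910 → excluded.
Retained (n=13): Σ = 6683, mean = 6683/13 = 514.077

514 ms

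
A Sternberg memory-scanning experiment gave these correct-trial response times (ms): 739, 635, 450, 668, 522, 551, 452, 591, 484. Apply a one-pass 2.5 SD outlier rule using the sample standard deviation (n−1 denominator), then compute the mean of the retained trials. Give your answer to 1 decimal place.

565.8 ms

n = 9, ΣRT = 5092, M = 565.778
Σ(x−M)² = 81055.56; s = √(81055.56/8) = 100.658
Cutoffs: 565.778 ± 2.5·100.658 → [314.1, 817.4]
No RTs fall outside the cutoffs; all 9 retained. Mean = 5092/9 = 565.778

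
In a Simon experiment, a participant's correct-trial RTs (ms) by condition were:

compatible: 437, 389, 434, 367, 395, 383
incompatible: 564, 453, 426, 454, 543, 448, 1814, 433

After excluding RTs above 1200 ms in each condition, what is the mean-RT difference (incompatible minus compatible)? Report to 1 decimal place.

73.6 ms

incompatible: exclude 1814
M(compatible) = 2405/6 = 400.833
M(incompatible) = 3321/7 = 474.429
Difference = 474.429 − 400.833 = 73.595 ms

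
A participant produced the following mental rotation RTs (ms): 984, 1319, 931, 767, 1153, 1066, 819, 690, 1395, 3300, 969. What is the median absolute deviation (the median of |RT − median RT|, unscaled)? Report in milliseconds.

169 ms

Sorted: 690, 767, 819, 931, 969, 984, 1066, 1153, 1319, 1395, 3300 → median = 984
|x − 984|: 0, 335, 53, 217, 169, 82, 165, 294, 411, 2316, 15
Sorted deviations: 0, 15, 53, 82, 165, 169, 217, 294, 335, 411, 2316 → MAD = 169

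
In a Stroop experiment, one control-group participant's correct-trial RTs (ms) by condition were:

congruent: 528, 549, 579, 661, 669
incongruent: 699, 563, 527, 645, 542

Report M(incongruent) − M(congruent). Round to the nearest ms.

M(congruent) = 2986/5 = 597.200
M(incongruent) = 2976/5 = 595.200
Difference = 595.200 − 597.200 = -2.000 ms

-2 ms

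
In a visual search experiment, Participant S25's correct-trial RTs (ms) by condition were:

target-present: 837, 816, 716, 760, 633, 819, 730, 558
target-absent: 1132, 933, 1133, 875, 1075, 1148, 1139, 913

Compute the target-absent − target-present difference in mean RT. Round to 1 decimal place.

309.9 ms

M(target-present) = 5869/8 = 733.625
M(target-absent) = 8348/8 = 1043.500
Difference = 1043.500 − 733.625 = 309.875 ms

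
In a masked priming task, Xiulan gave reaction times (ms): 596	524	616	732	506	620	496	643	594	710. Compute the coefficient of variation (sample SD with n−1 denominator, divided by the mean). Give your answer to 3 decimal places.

n = 10, Σ = 6037, M = 603.7000
Σ(x−M)² = 57372.100; s = √(57372.100/9) = 79.8416
CV = 79.8416 / 603.7000 = 0.13225

0.132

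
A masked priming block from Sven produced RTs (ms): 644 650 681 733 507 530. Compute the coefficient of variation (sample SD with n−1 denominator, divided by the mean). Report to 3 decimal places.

n = 6, Σ = 3745, M = 624.1667
Σ(x−M)² = 38730.833; s = √(38730.833/5) = 88.0123
CV = 88.0123 / 624.1667 = 0.14101

0.141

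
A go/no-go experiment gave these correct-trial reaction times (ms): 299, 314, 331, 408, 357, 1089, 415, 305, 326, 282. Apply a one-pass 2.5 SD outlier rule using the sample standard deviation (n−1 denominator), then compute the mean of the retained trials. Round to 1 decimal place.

337.4 ms

n = 10, ΣRT = 4126, M = 412.600
Σ(x−M)² = 526054.40; s = √(526054.40/9) = 241.765
Cutoffs: 412.600 ± 2.5·241.765 → [-191.8, 1017.0]
Outside: 1089 → excluded.
Retained (n=9): Σ = 3037, mean = 3037/9 = 337.444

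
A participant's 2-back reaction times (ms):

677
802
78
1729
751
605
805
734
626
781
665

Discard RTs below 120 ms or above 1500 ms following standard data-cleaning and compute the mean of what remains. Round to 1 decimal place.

Excluded: 78, 1729
Retained (n=9): Σ = 6446
Mean = 6446/9 = 716.2222

716.2 ms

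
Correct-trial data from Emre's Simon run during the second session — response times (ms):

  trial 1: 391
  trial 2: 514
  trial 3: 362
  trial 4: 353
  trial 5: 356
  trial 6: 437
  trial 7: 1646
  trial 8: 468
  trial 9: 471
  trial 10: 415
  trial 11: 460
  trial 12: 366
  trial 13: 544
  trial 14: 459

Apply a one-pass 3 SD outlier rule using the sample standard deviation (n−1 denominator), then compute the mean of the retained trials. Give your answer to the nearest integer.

430 ms

n = 14, ΣRT = 7242, M = 517.286
Σ(x−M)² = 1418830.86; s = √(1418830.86/13) = 330.365
Cutoffs: 517.286 ± 3·330.365 → [-473.8, 1508.4]
Outside: 1646 → excluded.
Retained (n=13): Σ = 5596, mean = 5596/13 = 430.462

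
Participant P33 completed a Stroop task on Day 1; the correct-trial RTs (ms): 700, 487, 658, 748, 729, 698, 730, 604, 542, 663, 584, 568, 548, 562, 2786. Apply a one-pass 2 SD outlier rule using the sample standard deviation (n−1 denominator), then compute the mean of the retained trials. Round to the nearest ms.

n = 15, ΣRT = 11607, M = 773.800
Σ(x−M)² = 4429458.40; s = √(4429458.40/14) = 562.485
Cutoffs: 773.800 ± 2·562.485 → [-351.2, 1898.8]
Outside: 2786 → excluded.
Retained (n=14): Σ = 8821, mean = 8821/14 = 630.071

630 ms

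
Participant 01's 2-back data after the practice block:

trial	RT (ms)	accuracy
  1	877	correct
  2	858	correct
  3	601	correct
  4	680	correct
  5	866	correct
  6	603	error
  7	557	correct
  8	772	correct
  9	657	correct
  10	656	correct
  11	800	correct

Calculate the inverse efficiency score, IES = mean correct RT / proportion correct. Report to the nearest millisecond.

806 ms

Correct trials (n=10): 877, 858, 601, 680, 866, 557, 772, 657, 656, 800
Mean correct RT = 7324/10 = 732.4000 ms
Proportion correct = 10/11
IES = 732.4000 / (10/11) = 805.640 ms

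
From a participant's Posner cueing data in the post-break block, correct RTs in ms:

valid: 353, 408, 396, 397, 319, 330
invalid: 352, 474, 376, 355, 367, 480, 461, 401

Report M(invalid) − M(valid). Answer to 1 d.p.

M(valid) = 2203/6 = 367.167
M(invalid) = 3266/8 = 408.250
Difference = 408.250 − 367.167 = 41.083 ms

41.1 ms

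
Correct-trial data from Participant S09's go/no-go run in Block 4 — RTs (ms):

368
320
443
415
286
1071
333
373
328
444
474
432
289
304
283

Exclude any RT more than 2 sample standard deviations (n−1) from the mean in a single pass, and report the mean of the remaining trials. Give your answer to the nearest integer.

n = 15, ΣRT = 6163, M = 410.867
Σ(x−M)² = 525027.73; s = √(525027.73/14) = 193.654
Cutoffs: 410.867 ± 2·193.654 → [23.6, 798.2]
Outside: 1071 → excluded.
Retained (n=14): Σ = 5092, mean = 5092/14 = 363.714

364 ms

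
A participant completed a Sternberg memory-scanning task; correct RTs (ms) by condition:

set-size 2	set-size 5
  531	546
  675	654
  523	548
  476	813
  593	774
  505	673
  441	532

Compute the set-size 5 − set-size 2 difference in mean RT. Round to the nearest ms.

M(set-size 2) = 3744/7 = 534.857
M(set-size 5) = 4540/7 = 648.571
Difference = 648.571 − 534.857 = 113.714 ms

114 ms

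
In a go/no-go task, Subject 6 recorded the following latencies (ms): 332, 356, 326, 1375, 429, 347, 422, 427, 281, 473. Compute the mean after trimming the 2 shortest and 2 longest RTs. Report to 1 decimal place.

385.5 ms

Sorted: 281, 326, 332, 347, 356, 422, 427, 429, 473, 1375
Drop lowest 2 (281, 326) and highest 2 (473, 1375)
Remaining (n=6): Σ = 2313, mean = 2313/6 = 385.500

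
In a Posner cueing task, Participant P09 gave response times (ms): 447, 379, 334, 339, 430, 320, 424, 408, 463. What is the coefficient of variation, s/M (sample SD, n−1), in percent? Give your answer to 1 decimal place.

n = 9, Σ = 3544, M = 393.7778
Σ(x−M)² = 22287.556; s = √(22287.556/8) = 52.7820
CV = 52.7820 / 393.7778 = 0.13404 = 13.404%

13.4%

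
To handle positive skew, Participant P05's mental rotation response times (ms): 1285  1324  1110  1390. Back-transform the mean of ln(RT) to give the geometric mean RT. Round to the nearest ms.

1273 ms

ln(RT): 7.1585, 7.1884, 7.0121, 7.2371
Mean ln(RT) = 28.5961/4 = 7.14903
Geometric mean = exp(7.14903) = 1272.86 ms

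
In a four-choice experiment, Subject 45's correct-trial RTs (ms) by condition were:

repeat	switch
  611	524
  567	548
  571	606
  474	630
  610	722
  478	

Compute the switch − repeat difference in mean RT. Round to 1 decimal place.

M(repeat) = 3311/6 = 551.833
M(switch) = 3030/5 = 606.000
Difference = 606.000 − 551.833 = 54.167 ms

54.2 ms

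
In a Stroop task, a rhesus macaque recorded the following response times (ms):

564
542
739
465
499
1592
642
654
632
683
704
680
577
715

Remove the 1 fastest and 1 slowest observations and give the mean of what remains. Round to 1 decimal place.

635.9 ms

Sorted: 465, 499, 542, 564, 577, 632, 642, 654, 680, 683, 704, 715, 739, 1592
Drop lowest 1 (465) and highest 1 (1592)
Remaining (n=12): Σ = 7631, mean = 7631/12 = 635.917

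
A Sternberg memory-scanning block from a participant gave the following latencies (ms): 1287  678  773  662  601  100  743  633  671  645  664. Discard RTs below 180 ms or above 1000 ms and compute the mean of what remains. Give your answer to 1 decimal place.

Excluded: 100, 1287
Retained (n=9): Σ = 6070
Mean = 6070/9 = 674.4444

674.4 ms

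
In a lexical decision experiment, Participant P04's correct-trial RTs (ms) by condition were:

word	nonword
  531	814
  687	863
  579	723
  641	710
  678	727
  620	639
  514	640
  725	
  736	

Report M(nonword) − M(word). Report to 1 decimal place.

96.3 ms

M(word) = 5711/9 = 634.556
M(nonword) = 5116/7 = 730.857
Difference = 730.857 − 634.556 = 96.302 ms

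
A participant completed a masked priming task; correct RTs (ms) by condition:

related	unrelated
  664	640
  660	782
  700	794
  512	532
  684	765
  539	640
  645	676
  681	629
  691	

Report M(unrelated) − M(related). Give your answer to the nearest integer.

M(related) = 5776/9 = 641.778
M(unrelated) = 5458/8 = 682.250
Difference = 682.250 − 641.778 = 40.472 ms

40 ms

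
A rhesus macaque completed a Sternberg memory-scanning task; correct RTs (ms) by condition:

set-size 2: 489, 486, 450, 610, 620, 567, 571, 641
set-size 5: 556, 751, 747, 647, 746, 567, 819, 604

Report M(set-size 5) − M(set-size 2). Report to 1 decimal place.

M(set-size 2) = 4434/8 = 554.250
M(set-size 5) = 5437/8 = 679.625
Difference = 679.625 − 554.250 = 125.375 ms

125.4 ms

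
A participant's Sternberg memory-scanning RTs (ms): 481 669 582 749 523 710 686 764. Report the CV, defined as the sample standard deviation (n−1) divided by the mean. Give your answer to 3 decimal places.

0.163

n = 8, Σ = 5164, M = 645.5000
Σ(x−M)² = 77206.000; s = √(77206.000/7) = 105.0211
CV = 105.0211 / 645.5000 = 0.16270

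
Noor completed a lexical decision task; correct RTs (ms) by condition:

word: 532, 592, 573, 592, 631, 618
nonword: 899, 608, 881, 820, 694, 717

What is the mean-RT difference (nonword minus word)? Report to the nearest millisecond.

180 ms

M(word) = 3538/6 = 589.667
M(nonword) = 4619/6 = 769.833
Difference = 769.833 − 589.667 = 180.167 ms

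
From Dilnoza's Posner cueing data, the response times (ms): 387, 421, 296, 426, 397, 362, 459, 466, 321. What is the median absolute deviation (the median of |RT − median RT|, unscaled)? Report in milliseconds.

35 ms

Sorted: 296, 321, 362, 387, 397, 421, 426, 459, 466 → median = 397
|x − 397|: 10, 24, 101, 29, 0, 35, 62, 69, 76
Sorted deviations: 0, 10, 24, 29, 35, 62, 69, 76, 101 → MAD = 35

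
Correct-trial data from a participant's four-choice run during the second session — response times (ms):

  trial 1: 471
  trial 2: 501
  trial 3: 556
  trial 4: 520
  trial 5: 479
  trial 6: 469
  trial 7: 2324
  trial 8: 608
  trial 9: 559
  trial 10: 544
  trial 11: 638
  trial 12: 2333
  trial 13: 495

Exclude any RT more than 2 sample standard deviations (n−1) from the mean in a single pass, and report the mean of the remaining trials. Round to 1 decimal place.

530.9 ms

n = 13, ΣRT = 10497, M = 807.462
Σ(x−M)² = 5499871.23; s = √(5499871.23/12) = 676.995
Cutoffs: 807.462 ± 2·676.995 → [-546.5, 2161.5]
Outside: 2324, 2333 → excluded.
Retained (n=11): Σ = 5840, mean = 5840/11 = 530.909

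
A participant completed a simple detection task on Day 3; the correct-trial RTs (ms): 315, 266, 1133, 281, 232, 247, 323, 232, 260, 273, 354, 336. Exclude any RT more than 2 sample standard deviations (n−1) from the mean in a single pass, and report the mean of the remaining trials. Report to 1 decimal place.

n = 12, ΣRT = 4252, M = 354.333
Σ(x−M)² = 679332.67; s = √(679332.67/11) = 248.511
Cutoffs: 354.333 ± 2·248.511 → [-142.7, 851.4]
Outside: 1133 → excluded.
Retained (n=11): Σ = 3119, mean = 3119/11 = 283.545

283.5 ms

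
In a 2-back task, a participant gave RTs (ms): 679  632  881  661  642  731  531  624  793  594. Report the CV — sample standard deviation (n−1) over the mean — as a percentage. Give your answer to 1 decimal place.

15.0%

n = 10, Σ = 6768, M = 676.8000
Σ(x−M)² = 92511.600; s = √(92511.600/9) = 101.3857
CV = 101.3857 / 676.8000 = 0.14980 = 14.980%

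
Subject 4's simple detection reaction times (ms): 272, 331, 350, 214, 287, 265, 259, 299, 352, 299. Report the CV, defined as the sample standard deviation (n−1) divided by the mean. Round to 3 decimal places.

0.148

n = 10, Σ = 2928, M = 292.8000
Σ(x−M)² = 16903.600; s = √(16903.600/9) = 43.3379
CV = 43.3379 / 292.8000 = 0.14801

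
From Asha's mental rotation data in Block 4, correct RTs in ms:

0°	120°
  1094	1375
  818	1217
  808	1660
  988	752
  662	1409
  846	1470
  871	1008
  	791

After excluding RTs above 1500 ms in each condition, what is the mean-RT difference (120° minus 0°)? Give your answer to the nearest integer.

276 ms

120°: exclude 1660
M(0°) = 6087/7 = 869.571
M(120°) = 8022/7 = 1146.000
Difference = 1146.000 − 869.571 = 276.429 ms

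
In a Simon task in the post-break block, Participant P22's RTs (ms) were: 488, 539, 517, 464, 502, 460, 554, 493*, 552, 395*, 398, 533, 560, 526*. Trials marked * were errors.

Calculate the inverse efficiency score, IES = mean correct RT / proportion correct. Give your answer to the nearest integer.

Correct trials (n=11): 488, 539, 517, 464, 502, 460, 554, 552, 398, 533, 560
Mean correct RT = 5567/11 = 506.0909 ms
Proportion correct = 11/14
IES = 506.0909 / (11/14) = 644.116 ms

644 ms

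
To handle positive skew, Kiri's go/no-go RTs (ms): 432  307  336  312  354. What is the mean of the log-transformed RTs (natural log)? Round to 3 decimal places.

5.845

ln(RT): 6.0684, 5.7268, 5.8171, 5.7430, 5.8693
Σ ln(RT) = 29.2247
Mean = 29.2247/5 = 5.84494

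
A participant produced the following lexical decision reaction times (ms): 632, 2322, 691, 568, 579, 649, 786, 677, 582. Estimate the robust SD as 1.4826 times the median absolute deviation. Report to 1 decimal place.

99.3 ms

Sorted: 568, 579, 582, 632, 649, 677, 691, 786, 2322 → median = 649
|x − 649| sorted: 0, 17, 28, 42, 67, 70, 81, 137, 1673 → MAD = 67
Robust SD ≈ 1.4826 × 67 = 99.334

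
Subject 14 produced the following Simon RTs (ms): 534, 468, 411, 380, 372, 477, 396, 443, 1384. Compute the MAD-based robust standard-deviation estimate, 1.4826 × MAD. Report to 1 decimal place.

Sorted: 372, 380, 396, 411, 443, 468, 477, 534, 1384 → median = 443
|x − 443| sorted: 0, 25, 32, 34, 47, 63, 71, 91, 941 → MAD = 47
Robust SD ≈ 1.4826 × 47 = 69.682

69.7 ms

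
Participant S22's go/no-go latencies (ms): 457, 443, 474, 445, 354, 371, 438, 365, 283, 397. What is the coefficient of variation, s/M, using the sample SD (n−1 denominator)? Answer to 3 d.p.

0.148

n = 10, Σ = 4027, M = 402.7000
Σ(x−M)² = 31850.100; s = √(31850.100/9) = 59.4887
CV = 59.4887 / 402.7000 = 0.14772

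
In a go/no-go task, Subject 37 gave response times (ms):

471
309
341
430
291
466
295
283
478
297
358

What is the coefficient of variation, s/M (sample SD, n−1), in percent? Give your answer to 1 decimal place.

21.9%

n = 11, Σ = 4019, M = 365.3636
Σ(x−M)² = 63914.545; s = √(63914.545/10) = 79.9466
CV = 79.9466 / 365.3636 = 0.21881 = 21.881%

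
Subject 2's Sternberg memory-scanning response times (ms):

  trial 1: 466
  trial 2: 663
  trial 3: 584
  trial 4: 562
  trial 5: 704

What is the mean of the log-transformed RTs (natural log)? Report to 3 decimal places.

6.380

ln(RT): 6.1442, 6.4968, 6.3699, 6.3315, 6.5568
Σ ln(RT) = 31.8991
Mean = 31.8991/5 = 6.37983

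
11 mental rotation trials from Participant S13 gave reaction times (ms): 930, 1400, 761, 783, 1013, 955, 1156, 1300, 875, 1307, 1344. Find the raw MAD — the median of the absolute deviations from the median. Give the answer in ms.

Sorted: 761, 783, 875, 930, 955, 1013, 1156, 1300, 1307, 1344, 1400 → median = 1013
|x − 1013|: 83, 387, 252, 230, 0, 58, 143, 287, 138, 294, 331
Sorted deviations: 0, 58, 83, 138, 143, 230, 252, 287, 294, 331, 387 → MAD = 230

230 ms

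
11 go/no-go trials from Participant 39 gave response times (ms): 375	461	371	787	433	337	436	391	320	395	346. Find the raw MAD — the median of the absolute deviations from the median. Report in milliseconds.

Sorted: 320, 337, 346, 371, 375, 391, 395, 433, 436, 461, 787 → median = 391
|x − 391|: 16, 70, 20, 396, 42, 54, 45, 0, 71, 4, 45
Sorted deviations: 0, 4, 16, 20, 42, 45, 45, 54, 70, 71, 396 → MAD = 45

45 ms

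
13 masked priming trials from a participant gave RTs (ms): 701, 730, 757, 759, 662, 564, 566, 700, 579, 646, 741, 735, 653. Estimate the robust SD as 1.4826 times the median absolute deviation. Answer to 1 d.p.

Sorted: 564, 566, 579, 646, 653, 662, 700, 701, 730, 735, 741, 757, 759 → median = 700
|x − 700| sorted: 0, 1, 30, 35, 38, 41, 47, 54, 57, 59, 121, 134, 136 → MAD = 47
Robust SD ≈ 1.4826 × 47 = 69.682

69.7 ms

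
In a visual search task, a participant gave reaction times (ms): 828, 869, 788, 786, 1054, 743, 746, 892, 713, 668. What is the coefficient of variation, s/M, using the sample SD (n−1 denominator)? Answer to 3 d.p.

n = 10, Σ = 8087, M = 808.7000
Σ(x−M)² = 109266.100; s = √(109266.100/9) = 110.1847
CV = 110.1847 / 808.7000 = 0.13625

0.136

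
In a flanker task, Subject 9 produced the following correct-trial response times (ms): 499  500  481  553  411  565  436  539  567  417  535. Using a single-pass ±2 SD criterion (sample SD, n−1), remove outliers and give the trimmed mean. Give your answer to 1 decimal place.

500.3 ms

n = 11, ΣRT = 5503, M = 500.273
Σ(x−M)² = 33536.18; s = √(33536.18/10) = 57.910
Cutoffs: 500.273 ± 2·57.910 → [384.5, 616.1]
No RTs fall outside the cutoffs; all 11 retained. Mean = 5503/11 = 500.273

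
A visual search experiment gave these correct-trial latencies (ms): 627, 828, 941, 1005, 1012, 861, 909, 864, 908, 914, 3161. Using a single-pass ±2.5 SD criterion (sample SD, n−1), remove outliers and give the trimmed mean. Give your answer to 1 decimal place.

n = 11, ΣRT = 12030, M = 1093.636
Σ(x−M)² = 4807796.55; s = √(4807796.55/10) = 693.383
Cutoffs: 1093.636 ± 2.5·693.383 → [-639.8, 2827.1]
Outside: 3161 → excluded.
Retained (n=10): Σ = 8869, mean = 8869/10 = 886.900

886.9 ms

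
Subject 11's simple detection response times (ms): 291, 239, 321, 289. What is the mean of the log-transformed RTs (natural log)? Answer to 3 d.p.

5.647

ln(RT): 5.6733, 5.4765, 5.7714, 5.6664
Σ ln(RT) = 22.5877
Mean = 22.5877/4 = 5.64691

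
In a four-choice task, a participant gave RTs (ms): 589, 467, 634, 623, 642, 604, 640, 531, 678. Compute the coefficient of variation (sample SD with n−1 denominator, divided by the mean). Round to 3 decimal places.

n = 9, Σ = 5408, M = 600.8889
Σ(x−M)² = 33712.889; s = √(33712.889/8) = 64.9162
CV = 64.9162 / 600.8889 = 0.10803

0.108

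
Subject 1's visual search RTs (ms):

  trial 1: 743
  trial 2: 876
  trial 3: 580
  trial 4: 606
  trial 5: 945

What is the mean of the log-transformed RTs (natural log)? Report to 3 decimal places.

ln(RT): 6.6107, 6.7754, 6.3630, 6.4069, 6.8512
Σ ln(RT) = 33.0072
Mean = 33.0072/5 = 6.60143

6.601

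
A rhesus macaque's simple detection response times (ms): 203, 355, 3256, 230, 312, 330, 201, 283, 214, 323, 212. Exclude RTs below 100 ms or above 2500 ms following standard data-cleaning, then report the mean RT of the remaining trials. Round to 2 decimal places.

Excluded: 3256
Retained (n=10): Σ = 2663
Mean = 2663/10 = 266.3000

266.30 ms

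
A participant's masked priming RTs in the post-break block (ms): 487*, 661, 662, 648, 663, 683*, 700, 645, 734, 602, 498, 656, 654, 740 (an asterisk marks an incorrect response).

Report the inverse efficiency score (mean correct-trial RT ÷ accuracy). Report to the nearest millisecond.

Correct trials (n=12): 661, 662, 648, 663, 700, 645, 734, 602, 498, 656, 654, 740
Mean correct RT = 7863/12 = 655.2500 ms
Proportion correct = 12/14
IES = 655.2500 / (12/14) = 764.458 ms

764 ms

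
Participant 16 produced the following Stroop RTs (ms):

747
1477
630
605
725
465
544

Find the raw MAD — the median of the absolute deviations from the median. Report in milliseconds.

95 ms

Sorted: 465, 544, 605, 630, 725, 747, 1477 → median = 630
|x − 630|: 117, 847, 0, 25, 95, 165, 86
Sorted deviations: 0, 25, 86, 95, 117, 165, 847 → MAD = 95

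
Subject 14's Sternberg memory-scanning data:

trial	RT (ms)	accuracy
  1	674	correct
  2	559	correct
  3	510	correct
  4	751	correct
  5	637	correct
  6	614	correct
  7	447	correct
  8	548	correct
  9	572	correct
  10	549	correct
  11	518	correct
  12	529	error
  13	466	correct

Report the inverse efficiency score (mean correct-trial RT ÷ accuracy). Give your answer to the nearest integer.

618 ms

Correct trials (n=12): 674, 559, 510, 751, 637, 614, 447, 548, 572, 549, 518, 466
Mean correct RT = 6845/12 = 570.4167 ms
Proportion correct = 12/13
IES = 570.4167 / (12/13) = 617.951 ms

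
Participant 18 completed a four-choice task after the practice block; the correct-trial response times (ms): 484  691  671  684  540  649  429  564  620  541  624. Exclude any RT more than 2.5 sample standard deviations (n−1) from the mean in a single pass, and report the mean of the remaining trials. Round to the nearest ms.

n = 11, ΣRT = 6497, M = 590.636
Σ(x−M)² = 73864.55; s = √(73864.55/10) = 85.944
Cutoffs: 590.636 ± 2.5·85.944 → [375.8, 805.5]
No RTs fall outside the cutoffs; all 11 retained. Mean = 6497/11 = 590.636

591 ms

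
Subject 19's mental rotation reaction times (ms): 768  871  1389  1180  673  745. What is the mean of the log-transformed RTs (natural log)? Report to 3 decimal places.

6.808

ln(RT): 6.6438, 6.7696, 7.2363, 7.0733, 6.5117, 6.6134
Σ ln(RT) = 40.8482
Mean = 40.8482/6 = 6.80803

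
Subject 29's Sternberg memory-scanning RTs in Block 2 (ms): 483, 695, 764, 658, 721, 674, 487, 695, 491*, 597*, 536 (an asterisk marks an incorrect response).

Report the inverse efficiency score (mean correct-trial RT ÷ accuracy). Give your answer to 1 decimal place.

775.8 ms

Correct trials (n=9): 483, 695, 764, 658, 721, 674, 487, 695, 536
Mean correct RT = 5713/9 = 634.7778 ms
Proportion correct = 9/11
IES = 634.7778 / (9/11) = 775.840 ms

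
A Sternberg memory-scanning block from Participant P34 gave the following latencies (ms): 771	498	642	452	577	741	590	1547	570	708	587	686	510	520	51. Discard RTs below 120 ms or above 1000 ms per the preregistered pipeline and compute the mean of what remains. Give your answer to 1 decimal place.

Excluded: 51, 1547
Retained (n=13): Σ = 7852
Mean = 7852/13 = 604.0000

604.0 ms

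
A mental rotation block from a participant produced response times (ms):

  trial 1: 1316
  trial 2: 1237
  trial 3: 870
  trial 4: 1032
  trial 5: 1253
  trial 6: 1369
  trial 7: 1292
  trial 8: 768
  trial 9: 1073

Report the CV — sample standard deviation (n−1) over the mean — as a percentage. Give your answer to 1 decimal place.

18.6%

n = 9, Σ = 10210, M = 1134.4444
Σ(x−M)² = 355858.222; s = √(355858.222/8) = 210.9082
CV = 210.9082 / 1134.4444 = 0.18591 = 18.591%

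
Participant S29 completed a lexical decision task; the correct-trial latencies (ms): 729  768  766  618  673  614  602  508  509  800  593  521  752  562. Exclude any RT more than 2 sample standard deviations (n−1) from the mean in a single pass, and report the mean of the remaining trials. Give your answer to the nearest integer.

644 ms

n = 14, ΣRT = 9015, M = 643.929
Σ(x−M)² = 138840.93; s = √(138840.93/13) = 103.344
Cutoffs: 643.929 ± 2·103.344 → [437.2, 850.6]
No RTs fall outside the cutoffs; all 14 retained. Mean = 9015/14 = 643.929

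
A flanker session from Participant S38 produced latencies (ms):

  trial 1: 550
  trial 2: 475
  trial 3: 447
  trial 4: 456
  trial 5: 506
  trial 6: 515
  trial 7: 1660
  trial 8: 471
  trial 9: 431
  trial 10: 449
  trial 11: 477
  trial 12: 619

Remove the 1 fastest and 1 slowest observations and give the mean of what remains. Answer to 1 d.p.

Sorted: 431, 447, 449, 456, 471, 475, 477, 506, 515, 550, 619, 1660
Drop lowest 1 (431) and highest 1 (1660)
Remaining (n=10): Σ = 4965, mean = 4965/10 = 496.500

496.5 ms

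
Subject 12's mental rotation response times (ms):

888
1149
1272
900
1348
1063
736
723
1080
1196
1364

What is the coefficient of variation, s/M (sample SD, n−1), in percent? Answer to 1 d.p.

21.4%

n = 11, Σ = 11719, M = 1065.3636
Σ(x−M)² = 520542.545; s = √(520542.545/10) = 228.1540
CV = 228.1540 / 1065.3636 = 0.21416 = 21.416%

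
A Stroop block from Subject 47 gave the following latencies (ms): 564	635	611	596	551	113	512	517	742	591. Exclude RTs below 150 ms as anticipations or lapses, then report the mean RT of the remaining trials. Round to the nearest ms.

Excluded: 113
Retained (n=9): Σ = 5319
Mean = 5319/9 = 591.0000

591 ms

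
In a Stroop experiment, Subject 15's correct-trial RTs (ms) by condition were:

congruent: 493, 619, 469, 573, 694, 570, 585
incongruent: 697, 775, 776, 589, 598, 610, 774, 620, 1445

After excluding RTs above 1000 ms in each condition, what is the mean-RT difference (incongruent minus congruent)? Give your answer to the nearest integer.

incongruent: exclude 1445
M(congruent) = 4003/7 = 571.857
M(incongruent) = 5439/8 = 679.875
Difference = 679.875 − 571.857 = 108.018 ms

108 ms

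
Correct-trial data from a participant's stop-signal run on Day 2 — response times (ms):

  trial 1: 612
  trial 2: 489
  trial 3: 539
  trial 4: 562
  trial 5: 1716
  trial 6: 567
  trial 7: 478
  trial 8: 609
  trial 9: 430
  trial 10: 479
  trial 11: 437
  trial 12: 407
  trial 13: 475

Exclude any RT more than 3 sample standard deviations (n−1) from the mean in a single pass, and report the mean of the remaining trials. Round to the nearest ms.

507 ms

n = 13, ΣRT = 7800, M = 600.000
Σ(x−M)² = 1402124.00; s = √(1402124.00/12) = 341.824
Cutoffs: 600.000 ± 3·341.824 → [-425.5, 1625.5]
Outside: 1716 → excluded.
Retained (n=12): Σ = 6084, mean = 6084/12 = 507.000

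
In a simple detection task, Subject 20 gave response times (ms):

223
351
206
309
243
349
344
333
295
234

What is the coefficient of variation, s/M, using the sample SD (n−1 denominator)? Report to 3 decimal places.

0.197

n = 10, Σ = 2887, M = 288.7000
Σ(x−M)² = 29226.100; s = √(29226.100/9) = 56.9855
CV = 56.9855 / 288.7000 = 0.19739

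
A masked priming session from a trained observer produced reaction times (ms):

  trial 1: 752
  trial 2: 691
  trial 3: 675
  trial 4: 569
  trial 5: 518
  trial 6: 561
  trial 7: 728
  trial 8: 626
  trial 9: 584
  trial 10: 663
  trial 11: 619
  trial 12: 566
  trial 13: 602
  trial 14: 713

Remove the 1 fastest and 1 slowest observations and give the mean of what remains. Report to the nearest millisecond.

Sorted: 518, 561, 566, 569, 584, 602, 619, 626, 663, 675, 691, 713, 728, 752
Drop lowest 1 (518) and highest 1 (752)
Remaining (n=12): Σ = 7597, mean = 7597/12 = 633.083

633 ms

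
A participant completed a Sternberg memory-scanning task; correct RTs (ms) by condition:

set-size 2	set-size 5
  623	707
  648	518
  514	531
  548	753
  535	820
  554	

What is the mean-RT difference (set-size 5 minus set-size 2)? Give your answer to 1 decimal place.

M(set-size 2) = 3422/6 = 570.333
M(set-size 5) = 3329/5 = 665.800
Difference = 665.800 − 570.333 = 95.467 ms

95.5 ms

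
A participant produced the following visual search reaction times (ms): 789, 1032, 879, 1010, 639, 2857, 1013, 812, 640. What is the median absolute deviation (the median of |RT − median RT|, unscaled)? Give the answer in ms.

134 ms

Sorted: 639, 640, 789, 812, 879, 1010, 1013, 1032, 2857 → median = 879
|x − 879|: 90, 153, 0, 131, 240, 1978, 134, 67, 239
Sorted deviations: 0, 67, 90, 131, 134, 153, 239, 240, 1978 → MAD = 134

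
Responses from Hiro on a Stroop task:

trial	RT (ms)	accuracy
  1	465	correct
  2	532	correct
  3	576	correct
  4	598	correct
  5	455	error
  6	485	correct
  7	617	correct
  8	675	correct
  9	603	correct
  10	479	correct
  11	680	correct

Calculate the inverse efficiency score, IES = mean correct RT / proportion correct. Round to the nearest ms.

628 ms

Correct trials (n=10): 465, 532, 576, 598, 485, 617, 675, 603, 479, 680
Mean correct RT = 5710/10 = 571.0000 ms
Proportion correct = 10/11
IES = 571.0000 / (10/11) = 628.100 ms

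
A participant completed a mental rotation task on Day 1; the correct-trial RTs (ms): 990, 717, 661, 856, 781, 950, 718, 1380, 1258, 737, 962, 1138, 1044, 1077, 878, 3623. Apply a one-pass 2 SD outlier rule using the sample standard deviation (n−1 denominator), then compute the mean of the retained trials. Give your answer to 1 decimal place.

943.1 ms

n = 16, ΣRT = 17770, M = 1110.625
Σ(x−M)² = 7353523.75; s = √(7353523.75/15) = 700.168
Cutoffs: 1110.625 ± 2·700.168 → [-289.7, 2511.0]
Outside: 3623 → excluded.
Retained (n=15): Σ = 14147, mean = 14147/15 = 943.133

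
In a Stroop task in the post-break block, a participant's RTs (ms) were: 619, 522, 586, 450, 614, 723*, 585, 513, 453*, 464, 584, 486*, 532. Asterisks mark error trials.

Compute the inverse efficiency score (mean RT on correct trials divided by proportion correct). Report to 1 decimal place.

711.0 ms

Correct trials (n=10): 619, 522, 586, 450, 614, 585, 513, 464, 584, 532
Mean correct RT = 5469/10 = 546.9000 ms
Proportion correct = 10/13
IES = 546.9000 / (10/13) = 710.970 ms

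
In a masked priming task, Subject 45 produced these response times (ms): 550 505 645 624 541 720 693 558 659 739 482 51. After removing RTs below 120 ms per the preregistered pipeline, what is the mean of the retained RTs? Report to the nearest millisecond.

611 ms

Excluded: 51
Retained (n=11): Σ = 6716
Mean = 6716/11 = 610.5455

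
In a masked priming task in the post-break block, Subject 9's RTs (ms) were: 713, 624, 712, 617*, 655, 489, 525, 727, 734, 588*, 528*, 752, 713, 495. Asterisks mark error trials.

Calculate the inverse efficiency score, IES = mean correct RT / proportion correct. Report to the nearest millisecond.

826 ms

Correct trials (n=11): 713, 624, 712, 655, 489, 525, 727, 734, 752, 713, 495
Mean correct RT = 7139/11 = 649.0000 ms
Proportion correct = 11/14
IES = 649.0000 / (11/14) = 826.000 ms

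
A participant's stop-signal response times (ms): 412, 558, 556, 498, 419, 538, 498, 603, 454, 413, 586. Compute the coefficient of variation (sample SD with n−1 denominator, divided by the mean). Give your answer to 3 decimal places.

n = 11, Σ = 5535, M = 503.1818
Σ(x−M)² = 49835.636; s = √(49835.636/10) = 70.5944
CV = 70.5944 / 503.1818 = 0.14030

0.140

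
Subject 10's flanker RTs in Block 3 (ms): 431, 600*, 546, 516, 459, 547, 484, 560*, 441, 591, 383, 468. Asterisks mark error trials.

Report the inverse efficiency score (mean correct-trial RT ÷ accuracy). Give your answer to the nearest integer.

584 ms

Correct trials (n=10): 431, 546, 516, 459, 547, 484, 441, 591, 383, 468
Mean correct RT = 4866/10 = 486.6000 ms
Proportion correct = 10/12
IES = 486.6000 / (10/12) = 583.920 ms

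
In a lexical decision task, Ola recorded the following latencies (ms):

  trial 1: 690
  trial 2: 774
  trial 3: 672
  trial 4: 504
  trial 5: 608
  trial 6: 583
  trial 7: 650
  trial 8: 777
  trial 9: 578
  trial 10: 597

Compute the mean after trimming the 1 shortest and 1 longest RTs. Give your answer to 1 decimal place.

Sorted: 504, 578, 583, 597, 608, 650, 672, 690, 774, 777
Drop lowest 1 (504) and highest 1 (777)
Remaining (n=8): Σ = 5152, mean = 5152/8 = 644.000

644.0 ms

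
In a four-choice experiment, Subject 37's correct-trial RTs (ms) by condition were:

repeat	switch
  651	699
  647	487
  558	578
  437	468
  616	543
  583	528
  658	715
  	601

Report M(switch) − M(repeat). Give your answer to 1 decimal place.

M(repeat) = 4150/7 = 592.857
M(switch) = 4619/8 = 577.375
Difference = 577.375 − 592.857 = -15.482 ms

-15.5 ms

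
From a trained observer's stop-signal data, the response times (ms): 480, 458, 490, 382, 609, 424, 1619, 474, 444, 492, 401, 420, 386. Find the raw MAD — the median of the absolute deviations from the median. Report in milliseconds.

Sorted: 382, 386, 401, 420, 424, 444, 458, 474, 480, 490, 492, 609, 1619 → median = 458
|x − 458|: 22, 0, 32, 76, 151, 34, 1161, 16, 14, 34, 57, 38, 72
Sorted deviations: 0, 14, 16, 22, 32, 34, 34, 38, 57, 72, 76, 151, 1161 → MAD = 34

34 ms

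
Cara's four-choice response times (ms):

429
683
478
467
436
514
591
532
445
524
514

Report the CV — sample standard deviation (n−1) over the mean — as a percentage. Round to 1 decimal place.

14.7%

n = 11, Σ = 5613, M = 510.2727
Σ(x−M)² = 56336.182; s = √(56336.182/10) = 75.0574
CV = 75.0574 / 510.2727 = 0.14709 = 14.709%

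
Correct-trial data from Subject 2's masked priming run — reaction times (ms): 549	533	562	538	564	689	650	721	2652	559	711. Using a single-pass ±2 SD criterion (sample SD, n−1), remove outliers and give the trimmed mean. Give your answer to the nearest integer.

608 ms

n = 11, ΣRT = 8728, M = 793.455
Σ(x−M)² = 3851770.73; s = √(3851770.73/10) = 620.626
Cutoffs: 793.455 ± 2·620.626 → [-447.8, 2034.7]
Outside: 2652 → excluded.
Retained (n=10): Σ = 6076, mean = 6076/10 = 607.600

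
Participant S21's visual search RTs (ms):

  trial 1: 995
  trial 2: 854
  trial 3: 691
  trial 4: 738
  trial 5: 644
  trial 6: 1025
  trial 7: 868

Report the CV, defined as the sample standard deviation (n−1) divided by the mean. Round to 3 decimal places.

n = 7, Σ = 5815, M = 830.7143
Σ(x−M)² = 129647.429; s = √(129647.429/6) = 146.9963
CV = 146.9963 / 830.7143 = 0.17695

0.177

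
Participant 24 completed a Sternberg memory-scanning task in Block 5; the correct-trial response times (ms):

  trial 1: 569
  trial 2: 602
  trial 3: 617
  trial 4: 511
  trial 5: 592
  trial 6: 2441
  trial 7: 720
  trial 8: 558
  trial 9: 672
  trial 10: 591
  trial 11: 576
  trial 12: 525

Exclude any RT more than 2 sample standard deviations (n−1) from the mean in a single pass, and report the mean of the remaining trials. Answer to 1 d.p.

593.9 ms

n = 12, ΣRT = 8974, M = 747.833
Σ(x−M)² = 3163893.67; s = √(3163893.67/11) = 536.308
Cutoffs: 747.833 ± 2·536.308 → [-324.8, 1820.5]
Outside: 2441 → excluded.
Retained (n=11): Σ = 6533, mean = 6533/11 = 593.909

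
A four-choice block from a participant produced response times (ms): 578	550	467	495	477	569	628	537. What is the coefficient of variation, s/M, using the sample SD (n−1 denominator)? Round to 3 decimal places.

n = 8, Σ = 4301, M = 537.6250
Σ(x−M)² = 21415.875; s = √(21415.875/7) = 55.3119
CV = 55.3119 / 537.6250 = 0.10288

0.103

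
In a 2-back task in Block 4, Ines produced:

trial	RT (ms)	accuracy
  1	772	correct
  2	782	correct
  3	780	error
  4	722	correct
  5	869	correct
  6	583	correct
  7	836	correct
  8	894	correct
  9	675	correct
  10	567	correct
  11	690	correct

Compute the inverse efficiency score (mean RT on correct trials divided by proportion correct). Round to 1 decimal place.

812.9 ms

Correct trials (n=10): 772, 782, 722, 869, 583, 836, 894, 675, 567, 690
Mean correct RT = 7390/10 = 739.0000 ms
Proportion correct = 10/11
IES = 739.0000 / (10/11) = 812.900 ms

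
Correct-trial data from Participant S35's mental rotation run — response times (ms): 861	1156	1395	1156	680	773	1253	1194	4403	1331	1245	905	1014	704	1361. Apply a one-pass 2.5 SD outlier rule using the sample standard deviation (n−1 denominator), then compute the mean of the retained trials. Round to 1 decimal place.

n = 15, ΣRT = 19431, M = 1295.400
Σ(x−M)² = 11147827.60; s = √(11147827.60/14) = 892.342
Cutoffs: 1295.400 ± 2.5·892.342 → [-935.5, 3526.3]
Outside: 4403 → excluded.
Retained (n=14): Σ = 15028, mean = 15028/14 = 1073.429

1073.4 ms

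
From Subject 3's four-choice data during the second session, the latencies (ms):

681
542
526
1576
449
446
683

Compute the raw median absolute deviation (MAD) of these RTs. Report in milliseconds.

96 ms

Sorted: 446, 449, 526, 542, 681, 683, 1576 → median = 542
|x − 542|: 139, 0, 16, 1034, 93, 96, 141
Sorted deviations: 0, 16, 93, 96, 139, 141, 1034 → MAD = 96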